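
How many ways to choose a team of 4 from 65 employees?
C(65,4) = 65!/(4!×61!) = 677040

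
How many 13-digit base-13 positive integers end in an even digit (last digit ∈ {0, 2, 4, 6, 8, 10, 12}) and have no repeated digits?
Last∈{0,2,4,6,8,10,12}. Last=0: 479001600. Last nonzero: 6×11×P(11,11) = 2634508800. Total = 3113510400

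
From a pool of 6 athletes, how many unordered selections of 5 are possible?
C(6,5) = 6!/(5!×1!) = 6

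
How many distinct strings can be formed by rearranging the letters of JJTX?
4! / (1! × 1! × 2!) = 12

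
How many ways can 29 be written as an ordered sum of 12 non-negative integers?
C(29+12-1, 12-1) = C(40, 11) = 2311801440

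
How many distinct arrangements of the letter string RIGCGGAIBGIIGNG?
15! / (1! × 1! × 1! × 6! × 1! × 1! × 4!) = 75675600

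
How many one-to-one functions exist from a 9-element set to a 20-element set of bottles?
P(20,9) = 20!/(20-9)! = 60949324800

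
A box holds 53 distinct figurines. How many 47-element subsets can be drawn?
C(53,47) = 53!/(47!×6!) = 22957480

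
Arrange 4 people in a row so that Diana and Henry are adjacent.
Treat as block: (4-1)! × 2! = 6 × 2 = 12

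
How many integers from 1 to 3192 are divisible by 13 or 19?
⌊3192/13⌋ + ⌊3192/19⌋ - ⌊3192/247⌋ = 245 + 168 - 12 = 401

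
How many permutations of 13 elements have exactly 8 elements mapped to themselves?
Choose the 8 fixed points C(13,8) = 1287, derange the rest: !5 = Σ_{j=0}^{5} (-1)^j·5!/j! = 120 - 120 + 60 - 20 + 5 - 1 = 44. Product = 1287 × 44 = 56628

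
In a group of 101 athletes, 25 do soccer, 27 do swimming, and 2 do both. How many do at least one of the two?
|A∪B| = |A| + |B| - |A∩B| = 25 + 27 - 2 = 50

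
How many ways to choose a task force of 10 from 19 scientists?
C(19,10) = 19!/(10!×9!) = 92378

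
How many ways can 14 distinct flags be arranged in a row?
14! = 87178291200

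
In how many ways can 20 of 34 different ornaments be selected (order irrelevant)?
C(34,20) = 34!/(20!×14!) = 1391975640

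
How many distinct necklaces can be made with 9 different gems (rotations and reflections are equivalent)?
(9-1)!/2 = 40320/2 = 20160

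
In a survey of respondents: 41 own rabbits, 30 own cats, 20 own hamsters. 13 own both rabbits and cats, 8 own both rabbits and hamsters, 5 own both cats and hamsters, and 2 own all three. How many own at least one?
|A∪B∪C| = 41+30+20-13-8-5+2 = 67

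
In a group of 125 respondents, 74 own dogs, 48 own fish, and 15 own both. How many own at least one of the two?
|A∪B| = |A| + |B| - |A∩B| = 74 + 48 - 15 = 107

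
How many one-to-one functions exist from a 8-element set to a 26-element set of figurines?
P(26,8) = 26!/(26-8)! = 62990928000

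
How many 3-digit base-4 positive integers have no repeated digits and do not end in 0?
Last digit: 3 nonzero choices. First digit: 2 (nonzero, ≠last). Middle 1: P(2,1) = 2. Total = 12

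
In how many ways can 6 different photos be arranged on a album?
6! = 720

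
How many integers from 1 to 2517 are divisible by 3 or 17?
⌊2517/3⌋ + ⌊2517/17⌋ - ⌊2517/51⌋ = 839 + 148 - 49 = 938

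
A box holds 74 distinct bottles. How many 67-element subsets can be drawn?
C(74,67) = 74!/(67!×7!) = 1799579064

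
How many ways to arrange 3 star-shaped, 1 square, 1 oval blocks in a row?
5! / (3! × 1! × 1!) = 20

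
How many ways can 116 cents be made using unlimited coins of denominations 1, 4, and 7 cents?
Coefficient of x^116 in 1/(1-x^1) · 1/(1-x^4) · 1/(1-x^7). Case on j = number of 7-cent coins (j = 0..16); remainder r = 116 - 7j is made from {1,4} in ⌊r/4⌋+1 ways. r = 116, 109, 102, 95, 88, 81, 74, 67, 60, 53, 46, 39, 32, 25, 18, 11, 4 → 30 + 28 + 26 + 24 + 23 + 21 + 19 + 17 + 16 + 14 + 12 + 10 + 9 + 7 + 5 + 3 + 2 = 266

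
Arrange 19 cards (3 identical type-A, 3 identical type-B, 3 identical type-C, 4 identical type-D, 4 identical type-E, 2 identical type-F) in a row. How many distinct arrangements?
19! / (3! × 3! × 3! × 4! × 4! × 2!) = 488864376000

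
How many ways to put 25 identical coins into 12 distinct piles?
C(25+12-1, 12-1) = C(36, 11) = 600805296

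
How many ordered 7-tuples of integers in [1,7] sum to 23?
Coefficient of x^23 in (x + x² + ... + x^7)^7. By inclusion-exclusion on dice exceeding 7: Σ_j (-1)^j C(7,j)·C(23-1-7j, 6) = C(7,0)·C(22,6) - C(7,1)·C(15,6) + C(7,2)·C(8,6) = 1·74613 - 7·5005 + 21·28 = 40166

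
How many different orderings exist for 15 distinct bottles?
15! = 1307674368000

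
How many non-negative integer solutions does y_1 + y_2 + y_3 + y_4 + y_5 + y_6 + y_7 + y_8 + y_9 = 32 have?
C(32+9-1, 9-1) = C(40, 8) = 76904685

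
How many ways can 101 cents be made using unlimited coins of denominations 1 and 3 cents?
Coefficient of x^101 in 1/(1-x^1) · 1/(1-x^3). Use j coins of 3 for j = 0..⌊101/3⌋ = 33, the rest in 1s: 33 + 1 = 34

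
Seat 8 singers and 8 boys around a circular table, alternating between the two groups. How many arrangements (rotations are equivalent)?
Fix one of the singers: (8-1)! ways for the remaining singers, × 8! ways for the boys = 5040 × 40320 = 203212800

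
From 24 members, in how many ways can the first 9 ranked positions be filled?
P(24,9) = 24!/(24-9)! = 474467051520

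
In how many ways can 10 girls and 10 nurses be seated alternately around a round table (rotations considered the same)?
Fix one of the girls: (10-1)! ways for the remaining girls, × 10! ways for the nurses = 362880 × 3628800 = 1316818944000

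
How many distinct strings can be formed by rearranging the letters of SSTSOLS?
7! / (1! × 1! × 4! × 1!) = 210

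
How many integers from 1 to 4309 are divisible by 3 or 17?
⌊4309/3⌋ + ⌊4309/17⌋ - ⌊4309/51⌋ = 1436 + 253 - 84 = 1605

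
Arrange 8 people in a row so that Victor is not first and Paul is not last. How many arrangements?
By inclusion-exclusion: 8! - 2×(8-1)! + (8-2)! = 40320 - 10080 + 720 = 30960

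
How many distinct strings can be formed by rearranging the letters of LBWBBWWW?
8! / (1! × 3! × 4!) = 280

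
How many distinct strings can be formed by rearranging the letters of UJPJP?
5! / (2! × 2! × 1!) = 30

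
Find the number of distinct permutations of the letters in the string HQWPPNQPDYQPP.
13! / (1! × 1! × 1! × 1! × 1! × 5! × 3!) = 8648640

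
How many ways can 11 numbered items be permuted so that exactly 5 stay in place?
Choose the 5 fixed points C(11,5) = 462, derange the rest: !6 = Σ_{j=0}^{6} (-1)^j·6!/j! = 720 - 720 + 360 - 120 + 30 - 6 + 1 = 265. Product = 462 × 265 = 122430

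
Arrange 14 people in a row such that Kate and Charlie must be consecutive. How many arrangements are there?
Treat the 2 as one block: (14-2+1)! × 2! = 6227020800 × 2 = 12454041600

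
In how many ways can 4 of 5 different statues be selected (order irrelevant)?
C(5,4) = 5!/(4!×1!) = 5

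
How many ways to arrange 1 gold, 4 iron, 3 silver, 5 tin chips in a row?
13! / (1! × 4! × 3! × 5!) = 360360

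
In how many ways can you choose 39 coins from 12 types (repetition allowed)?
C(39+12-1, 12-1) = C(50, 11) = 37353738800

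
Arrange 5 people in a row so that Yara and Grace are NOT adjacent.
Total - adjacent = 5! - (5-1)!×2 = 120 - 48 = 72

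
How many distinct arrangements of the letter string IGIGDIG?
7! / (3! × 1! × 3!) = 140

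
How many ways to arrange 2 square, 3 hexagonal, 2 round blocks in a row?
7! / (2! × 3! × 2!) = 210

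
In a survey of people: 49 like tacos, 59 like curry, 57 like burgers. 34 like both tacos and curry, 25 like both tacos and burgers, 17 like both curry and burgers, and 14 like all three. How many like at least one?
|A∪B∪C| = 49+59+57-34-25-17+14 = 103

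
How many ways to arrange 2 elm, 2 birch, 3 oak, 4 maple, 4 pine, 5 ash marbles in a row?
20! / (2! × 2! × 3! × 4! × 4! × 5!) = 1466593128000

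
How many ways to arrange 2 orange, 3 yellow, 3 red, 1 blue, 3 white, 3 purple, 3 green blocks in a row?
18! / (2! × 3! × 3! × 1! × 3! × 3! × 3!) = 411675264000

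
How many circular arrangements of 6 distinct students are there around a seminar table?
Circular: fix one position, arrange the rest. (6-1)! = 120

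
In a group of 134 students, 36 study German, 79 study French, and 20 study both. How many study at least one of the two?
|A∪B| = |A| + |B| - |A∩B| = 36 + 79 - 20 = 95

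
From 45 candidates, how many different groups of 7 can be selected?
C(45,7) = 45!/(7!×38!) = 45379620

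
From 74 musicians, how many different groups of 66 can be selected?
C(74,66) = 74!/(66!×8!) = 15071474661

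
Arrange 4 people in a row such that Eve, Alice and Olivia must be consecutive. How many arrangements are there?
Treat the 3 as one block: (4-3+1)! × 3! = 2 × 6 = 12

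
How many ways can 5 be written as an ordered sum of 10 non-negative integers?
C(5+10-1, 10-1) = C(14, 9) = 2002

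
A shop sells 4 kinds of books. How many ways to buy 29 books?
C(29+4-1, 4-1) = C(32, 3) = 4960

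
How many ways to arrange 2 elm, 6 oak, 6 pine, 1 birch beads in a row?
15! / (2! × 6! × 6! × 1!) = 1261260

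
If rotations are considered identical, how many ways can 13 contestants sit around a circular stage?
Circular: fix one position, arrange the rest. (13-1)! = 479001600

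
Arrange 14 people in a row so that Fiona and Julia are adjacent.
Treat as block: (14-1)! × 2! = 6227020800 × 2 = 12454041600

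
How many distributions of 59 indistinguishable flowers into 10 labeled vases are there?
C(59+10-1, 10-1) = C(68, 9) = 49280065120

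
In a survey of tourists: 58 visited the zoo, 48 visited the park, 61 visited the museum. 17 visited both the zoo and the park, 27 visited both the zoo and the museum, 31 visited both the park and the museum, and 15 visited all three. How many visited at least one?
|A∪B∪C| = 58+48+61-17-27-31+15 = 107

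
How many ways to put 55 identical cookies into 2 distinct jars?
C(55+2-1, 2-1) = C(56, 1) = 56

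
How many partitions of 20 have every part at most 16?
Let r_j(i) = number of partitions of i into parts ≤ j, for i = 0..20. r_1(i) = 1 for all i; r_j(i) = r_{j-1}(i) + r_j(i-j). Rows j = 2..16: ≤2: 1 1 2 2 3 3 4 4 5 5 6 6 7 7 8 8 9 9 10 10 11; ≤3: 1 1 2 3 4 5 7 8 10 12 14 16 19 21 24 27 30 33 37 40 44; ≤4: 1 1 2 3 5 6 9 11 15 18 23 27 34 39 47 54 64 72 84 94 108; ≤5: 1 1 2 3 5 7 10 13 18 23 30 37 47 57 70 84 101 119 141 164 192; ≤6: 1 1 2 3 5 7 11 14 20 26 35 44 58 71 90 110 136 163 199 235 282; ≤7: 1 1 2 3 5 7 11 15 21 28 38 49 65 82 105 131 164 201 248 300 364; ≤8: 1 1 2 3 5 7 11 15 22 29 40 52 70 89 116 146 186 230 288 352 434; ≤9: 1 1 2 3 5 7 11 15 22 30 41 54 73 94 123 157 201 252 318 393 488; ≤10: 1 1 2 3 5 7 11 15 22 30 42 55 75 97 128 164 212 267 340 423 530; ≤11: 1 1 2 3 5 7 11 15 22 30 42 56 76 99 131 169 219 278 355 445 560; ≤12: 1 1 2 3 5 7 11 15 22 30 42 56 77 100 133 172 224 285 366 460 582; ≤13: 1 1 2 3 5 7 11 15 22 30 42 56 77 101 134 174 227 290 373 471 597; ≤14: 1 1 2 3 5 7 11 15 22 30 42 56 77 101 135 175 229 293 378 478 608; ≤15: 1 1 2 3 5 7 11 15 22 30 42 56 77 101 135 176 230 295 381 483 615; ≤16: 1 1 2 3 5 7 11 15 22 30 42 56 77 101 135 176 231 296 383 486 620. r_16(20) = 620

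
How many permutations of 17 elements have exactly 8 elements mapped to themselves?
Choose the 8 fixed points C(17,8) = 24310, derange the rest: !9 = Σ_{j=0}^{9} (-1)^j·9!/j! = 362880 - 362880 + 181440 - 60480 + 15120 - 3024 + 504 - 72 + 9 - 1 = 133496. Product = 24310 × 133496 = 3245287760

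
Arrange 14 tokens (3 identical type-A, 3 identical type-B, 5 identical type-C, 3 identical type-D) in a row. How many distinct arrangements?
14! / (3! × 3! × 5! × 3!) = 3363360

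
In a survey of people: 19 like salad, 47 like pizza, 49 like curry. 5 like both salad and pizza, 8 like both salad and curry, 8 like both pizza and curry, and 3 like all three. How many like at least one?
|A∪B∪C| = 19+47+49-5-8-8+3 = 97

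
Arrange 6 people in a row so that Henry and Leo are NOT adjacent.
Total - adjacent = 6! - (6-1)!×2 = 720 - 240 = 480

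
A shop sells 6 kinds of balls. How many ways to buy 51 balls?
C(51+6-1, 6-1) = C(56, 5) = 3819816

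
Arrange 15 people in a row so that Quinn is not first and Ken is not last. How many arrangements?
By inclusion-exclusion: 15! - 2×(15-1)! + (15-2)! = 1307674368000 - 174356582400 + 6227020800 = 1139544806400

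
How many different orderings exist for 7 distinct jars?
7! = 5040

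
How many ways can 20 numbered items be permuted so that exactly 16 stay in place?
Choose the 16 fixed points C(20,16) = 4845, derange the rest: !4 = Σ_{j=0}^{4} (-1)^j·4!/j! = 24 - 24 + 12 - 4 + 1 = 9. Product = 4845 × 9 = 43605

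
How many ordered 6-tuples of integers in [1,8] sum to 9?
Coefficient of x^9 in (x + x² + ... + x^8)^6. By inclusion-exclusion on dice exceeding 8: Σ_j (-1)^j C(6,j)·C(9-1-8j, 5) = C(6,0)·C(8,5) = 1·56 = 56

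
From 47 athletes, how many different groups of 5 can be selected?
C(47,5) = 47!/(5!×42!) = 1533939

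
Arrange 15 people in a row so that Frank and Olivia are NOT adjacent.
Total - adjacent = 15! - (15-1)!×2 = 1307674368000 - 174356582400 = 1133317785600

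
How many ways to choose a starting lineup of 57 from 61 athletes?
C(61,57) = 61!/(57!×4!) = 521855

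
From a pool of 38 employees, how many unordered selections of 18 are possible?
C(38,18) = 38!/(18!×20!) = 33578000610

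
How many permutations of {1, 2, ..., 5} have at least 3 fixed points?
Exactly j fixed points: C(5,j)·!(5-j); sum over j ≥ 3 (derangement numbers via !m = (m-1)·(!(m-1) + !(m-2)): !0..!2 = 1, 0, 1). Σ_{j=3}^{5} C(5,j)·!(5-j) = C(5,3)·!2 + C(5,4)·!1 + C(5,5)·!0 = 10·1 + 5·0 + 1·1 = 11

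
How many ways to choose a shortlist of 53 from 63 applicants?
C(63,53) = 63!/(53!×10!) = 127805525001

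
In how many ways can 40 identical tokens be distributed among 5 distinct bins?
C(40+5-1, 5-1) = C(44, 4) = 135751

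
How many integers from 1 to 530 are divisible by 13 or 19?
⌊530/13⌋ + ⌊530/19⌋ - ⌊530/247⌋ = 40 + 27 - 2 = 65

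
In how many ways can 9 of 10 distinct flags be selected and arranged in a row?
P(10,9) = 10!/(10-9)! = 3628800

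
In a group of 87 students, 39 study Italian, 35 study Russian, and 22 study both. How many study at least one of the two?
|A∪B| = |A| + |B| - |A∩B| = 39 + 35 - 22 = 52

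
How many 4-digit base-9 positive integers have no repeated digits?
First digit: 8 choices (nonzero). Then descending: 8 × 8 × 7 × 6 = 2688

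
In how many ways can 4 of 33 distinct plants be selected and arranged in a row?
P(33,4) = 33!/(33-4)! = 982080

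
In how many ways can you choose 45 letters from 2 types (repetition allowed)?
C(45+2-1, 2-1) = C(46, 1) = 46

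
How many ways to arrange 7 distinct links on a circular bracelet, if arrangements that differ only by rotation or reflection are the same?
(7-1)!/2 = 720/2 = 360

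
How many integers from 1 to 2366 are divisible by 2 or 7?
⌊2366/2⌋ + ⌊2366/7⌋ - ⌊2366/14⌋ = 1183 + 338 - 169 = 1352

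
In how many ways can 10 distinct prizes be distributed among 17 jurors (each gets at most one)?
P(17,10) = 17!/(17-10)! = 70572902400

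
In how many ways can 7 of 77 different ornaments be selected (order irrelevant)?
C(77,7) = 77!/(7!×70!) = 2404808340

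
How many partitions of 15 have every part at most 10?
Let r_j(i) = number of partitions of i into parts ≤ j, for i = 0..15. r_1(i) = 1 for all i; r_j(i) = r_{j-1}(i) + r_j(i-j). Rows j = 2..10: ≤2: 1 1 2 2 3 3 4 4 5 5 6 6 7 7 8 8; ≤3: 1 1 2 3 4 5 7 8 10 12 14 16 19 21 24 27; ≤4: 1 1 2 3 5 6 9 11 15 18 23 27 34 39 47 54; ≤5: 1 1 2 3 5 7 10 13 18 23 30 37 47 57 70 84; ≤6: 1 1 2 3 5 7 11 14 20 26 35 44 58 71 90 110; ≤7: 1 1 2 3 5 7 11 15 21 28 38 49 65 82 105 131; ≤8: 1 1 2 3 5 7 11 15 22 29 40 52 70 89 116 146; ≤9: 1 1 2 3 5 7 11 15 22 30 41 54 73 94 123 157; ≤10: 1 1 2 3 5 7 11 15 22 30 42 55 75 97 128 164. r_10(15) = 164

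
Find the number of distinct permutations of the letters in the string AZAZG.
5! / (2! × 2! × 1!) = 30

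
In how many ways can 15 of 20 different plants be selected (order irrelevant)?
C(20,15) = 20!/(15!×5!) = 15504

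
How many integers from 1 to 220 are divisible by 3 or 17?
⌊220/3⌋ + ⌊220/17⌋ - ⌊220/51⌋ = 73 + 12 - 4 = 81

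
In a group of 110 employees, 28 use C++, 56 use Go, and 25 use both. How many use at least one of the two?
|A∪B| = |A| + |B| - |A∩B| = 28 + 56 - 25 = 59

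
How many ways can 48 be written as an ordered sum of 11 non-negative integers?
C(48+11-1, 11-1) = C(58, 10) = 52179482355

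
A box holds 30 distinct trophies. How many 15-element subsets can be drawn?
C(30,15) = 30!/(15!×15!) = 155117520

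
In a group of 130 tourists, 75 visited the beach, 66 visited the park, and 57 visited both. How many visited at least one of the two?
|A∪B| = |A| + |B| - |A∩B| = 75 + 66 - 57 = 84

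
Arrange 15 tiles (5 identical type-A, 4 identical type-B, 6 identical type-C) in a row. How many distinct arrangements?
15! / (5! × 4! × 6!) = 630630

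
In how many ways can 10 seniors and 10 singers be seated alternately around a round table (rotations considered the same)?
Fix one of the seniors: (10-1)! ways for the remaining seniors, × 10! ways for the singers = 362880 × 3628800 = 1316818944000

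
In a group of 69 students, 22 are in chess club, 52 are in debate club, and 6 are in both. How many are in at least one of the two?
|A∪B| = |A| + |B| - |A∩B| = 22 + 52 - 6 = 68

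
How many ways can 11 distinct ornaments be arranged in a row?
11! = 39916800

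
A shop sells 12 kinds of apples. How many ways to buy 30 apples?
C(30+12-1, 12-1) = C(41, 11) = 3159461968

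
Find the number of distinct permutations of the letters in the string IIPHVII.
7! / (4! × 1! × 1! × 1!) = 210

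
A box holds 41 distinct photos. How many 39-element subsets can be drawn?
C(41,39) = 41!/(39!×2!) = 820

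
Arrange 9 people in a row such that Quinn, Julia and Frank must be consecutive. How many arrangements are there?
Treat the 3 as one block: (9-3+1)! × 3! = 5040 × 6 = 30240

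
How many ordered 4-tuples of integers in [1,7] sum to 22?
Coefficient of x^22 in (x + x² + ... + x^7)^4. By inclusion-exclusion on dice exceeding 7: Σ_j (-1)^j C(4,j)·C(22-1-7j, 3) = C(4,0)·C(21,3) - C(4,1)·C(14,3) + C(4,2)·C(7,3) = 1·1330 - 4·364 + 6·35 = 84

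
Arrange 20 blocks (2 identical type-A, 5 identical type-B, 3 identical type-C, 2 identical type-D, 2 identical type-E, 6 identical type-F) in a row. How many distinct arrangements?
20! / (2! × 5! × 3! × 2! × 2! × 6!) = 586637251200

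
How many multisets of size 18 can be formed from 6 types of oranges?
C(18+6-1, 6-1) = C(23, 5) = 33649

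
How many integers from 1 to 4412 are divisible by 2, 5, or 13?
⌊4412/2⌋+⌊4412/5⌋+⌊4412/13⌋ - ⌊4412/10⌋-⌊4412/26⌋-⌊4412/65⌋ + ⌊4412/130⌋ = 2206+882+339 - 441-169-67 + 33 = 2783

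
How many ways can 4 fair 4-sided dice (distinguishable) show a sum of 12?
Coefficient of x^12 in (x + x² + ... + x^4)^4. By inclusion-exclusion on dice exceeding 4: Σ_j (-1)^j C(4,j)·C(12-1-4j, 3) = C(4,0)·C(11,3) - C(4,1)·C(7,3) + C(4,2)·C(3,3) = 1·165 - 4·35 + 6·1 = 31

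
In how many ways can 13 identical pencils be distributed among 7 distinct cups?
C(13+7-1, 7-1) = C(19, 6) = 27132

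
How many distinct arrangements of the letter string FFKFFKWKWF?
10! / (3! × 5! × 2!) = 2520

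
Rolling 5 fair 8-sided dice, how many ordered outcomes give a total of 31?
Coefficient of x^31 in (x + x² + ... + x^8)^5. By inclusion-exclusion on dice exceeding 8: Σ_j (-1)^j C(5,j)·C(31-1-8j, 4) = C(5,0)·C(30,4) - C(5,1)·C(22,4) + C(5,2)·C(14,4) - C(5,3)·C(6,4) = 1·27405 - 5·7315 + 10·1001 - 10·15 = 690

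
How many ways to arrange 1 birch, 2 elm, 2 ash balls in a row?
5! / (1! × 2! × 2!) = 30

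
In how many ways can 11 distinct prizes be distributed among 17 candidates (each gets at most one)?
P(17,11) = 17!/(17-11)! = 494010316800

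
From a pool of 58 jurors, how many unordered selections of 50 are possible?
C(58,50) = 58!/(50!×8!) = 1916797311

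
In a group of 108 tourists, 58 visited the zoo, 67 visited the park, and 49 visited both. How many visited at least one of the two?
|A∪B| = |A| + |B| - |A∩B| = 58 + 67 - 49 = 76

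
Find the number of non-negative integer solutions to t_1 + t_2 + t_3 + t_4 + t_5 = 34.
C(34+5-1, 5-1) = C(38, 4) = 73815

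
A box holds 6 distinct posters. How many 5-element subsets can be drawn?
C(6,5) = 6!/(5!×1!) = 6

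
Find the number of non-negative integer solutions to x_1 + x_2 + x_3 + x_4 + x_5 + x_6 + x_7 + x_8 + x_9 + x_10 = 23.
C(23+10-1, 10-1) = C(32, 9) = 28048800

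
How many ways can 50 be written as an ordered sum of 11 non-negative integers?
C(50+11-1, 11-1) = C(60, 10) = 75394027566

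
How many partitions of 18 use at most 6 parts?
By conjugation, equals partitions of 18 into parts ≤ 6. Let r_j(i) = number of partitions of i into parts ≤ j, for i = 0..18. r_1(i) = 1 for all i; r_j(i) = r_{j-1}(i) + r_j(i-j). Rows j = 2..6: ≤2: 1 1 2 2 3 3 4 4 5 5 6 6 7 7 8 8 9 9 10; ≤3: 1 1 2 3 4 5 7 8 10 12 14 16 19 21 24 27 30 33 37; ≤4: 1 1 2 3 5 6 9 11 15 18 23 27 34 39 47 54 64 72 84; ≤5: 1 1 2 3 5 7 10 13 18 23 30 37 47 57 70 84 101 119 141; ≤6: 1 1 2 3 5 7 11 14 20 26 35 44 58 71 90 110 136 163 199. r_6(18) = 199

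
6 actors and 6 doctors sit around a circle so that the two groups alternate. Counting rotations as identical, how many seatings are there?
Fix one of the actors: (6-1)! ways for the remaining actors, × 6! ways for the doctors = 120 × 720 = 86400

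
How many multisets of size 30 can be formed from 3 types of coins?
C(30+3-1, 3-1) = C(32, 2) = 496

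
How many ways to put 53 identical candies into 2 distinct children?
C(53+2-1, 2-1) = C(54, 1) = 54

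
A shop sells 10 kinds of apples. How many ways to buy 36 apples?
C(36+10-1, 10-1) = C(45, 9) = 886163135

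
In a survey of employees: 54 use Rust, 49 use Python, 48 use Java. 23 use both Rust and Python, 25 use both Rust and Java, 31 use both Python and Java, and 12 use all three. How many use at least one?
|A∪B∪C| = 54+49+48-23-25-31+12 = 84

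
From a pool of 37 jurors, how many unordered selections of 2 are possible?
C(37,2) = 37!/(2!×35!) = 666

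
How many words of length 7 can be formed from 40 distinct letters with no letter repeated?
P(40,7) = 40!/(40-7)! = 93963542400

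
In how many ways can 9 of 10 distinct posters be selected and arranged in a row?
P(10,9) = 10!/(10-9)! = 3628800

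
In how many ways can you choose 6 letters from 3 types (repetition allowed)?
C(6+3-1, 3-1) = C(8, 2) = 28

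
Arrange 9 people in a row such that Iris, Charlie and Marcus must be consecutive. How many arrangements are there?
Treat the 3 as one block: (9-3+1)! × 3! = 5040 × 6 = 30240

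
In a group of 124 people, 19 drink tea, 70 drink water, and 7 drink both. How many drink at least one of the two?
|A∪B| = |A| + |B| - |A∩B| = 19 + 70 - 7 = 82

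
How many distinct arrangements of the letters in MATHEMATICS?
11! / (2! × 2! × 2! × 1! × 1! × 1! × 1! × 1!) = 4989600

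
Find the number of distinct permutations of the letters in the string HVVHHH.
6! / (4! × 2!) = 15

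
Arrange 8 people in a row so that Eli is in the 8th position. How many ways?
Fix one position: (8-1)! = 5040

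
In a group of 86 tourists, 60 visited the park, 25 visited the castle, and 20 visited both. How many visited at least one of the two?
|A∪B| = |A| + |B| - |A∩B| = 60 + 25 - 20 = 65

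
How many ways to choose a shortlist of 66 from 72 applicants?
C(72,66) = 72!/(66!×6!) = 156238908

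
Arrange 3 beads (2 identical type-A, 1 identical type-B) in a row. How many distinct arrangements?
3! / (2! × 1!) = 3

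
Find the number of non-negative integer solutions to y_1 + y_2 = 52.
C(52+2-1, 2-1) = C(53, 1) = 53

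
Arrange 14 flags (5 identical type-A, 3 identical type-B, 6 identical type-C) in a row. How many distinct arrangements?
14! / (5! × 3! × 6!) = 168168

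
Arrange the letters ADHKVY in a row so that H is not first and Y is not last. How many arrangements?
By inclusion-exclusion: 6! - 2×(6-1)! + (6-2)! = 720 - 240 + 24 = 504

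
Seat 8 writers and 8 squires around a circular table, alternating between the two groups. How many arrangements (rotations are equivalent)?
Fix one of the writers: (8-1)! ways for the remaining writers, × 8! ways for the squires = 5040 × 40320 = 203212800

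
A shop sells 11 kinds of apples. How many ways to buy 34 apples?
C(34+11-1, 11-1) = C(44, 10) = 2481256778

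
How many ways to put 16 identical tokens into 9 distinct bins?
C(16+9-1, 9-1) = C(24, 8) = 735471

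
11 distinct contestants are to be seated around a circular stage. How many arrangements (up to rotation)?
Circular: fix one position, arrange the rest. (11-1)! = 3628800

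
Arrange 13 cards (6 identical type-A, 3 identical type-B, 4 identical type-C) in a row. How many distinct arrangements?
13! / (6! × 3! × 4!) = 60060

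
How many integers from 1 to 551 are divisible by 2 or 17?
⌊551/2⌋ + ⌊551/17⌋ - ⌊551/34⌋ = 275 + 32 - 16 = 291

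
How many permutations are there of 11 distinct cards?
11! = 39916800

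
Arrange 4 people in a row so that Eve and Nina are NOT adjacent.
Total - adjacent = 4! - (4-1)!×2 = 24 - 12 = 12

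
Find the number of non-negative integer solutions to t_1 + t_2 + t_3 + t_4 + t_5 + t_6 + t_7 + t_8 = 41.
C(41+8-1, 8-1) = C(48, 7) = 73629072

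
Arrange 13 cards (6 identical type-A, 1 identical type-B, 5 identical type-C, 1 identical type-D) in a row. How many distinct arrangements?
13! / (6! × 1! × 5! × 1!) = 72072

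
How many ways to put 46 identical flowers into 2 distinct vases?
C(46+2-1, 2-1) = C(47, 1) = 47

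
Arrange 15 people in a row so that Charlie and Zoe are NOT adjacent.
Total - adjacent = 15! - (15-1)!×2 = 1307674368000 - 174356582400 = 1133317785600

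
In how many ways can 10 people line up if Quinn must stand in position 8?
Fix one position: (10-1)! = 362880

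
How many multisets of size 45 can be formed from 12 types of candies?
C(45+12-1, 12-1) = C(56, 11) = 148902215280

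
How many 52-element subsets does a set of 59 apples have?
C(59,52) = 59!/(52!×7!) = 341149446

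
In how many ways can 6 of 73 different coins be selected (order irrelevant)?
C(73,6) = 73!/(6!×67!) = 170230452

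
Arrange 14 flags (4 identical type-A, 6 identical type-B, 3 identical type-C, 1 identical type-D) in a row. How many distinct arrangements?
14! / (4! × 6! × 3! × 1!) = 840840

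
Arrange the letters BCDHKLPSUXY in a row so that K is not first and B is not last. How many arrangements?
By inclusion-exclusion: 11! - 2×(11-1)! + (11-2)! = 39916800 - 7257600 + 362880 = 33022080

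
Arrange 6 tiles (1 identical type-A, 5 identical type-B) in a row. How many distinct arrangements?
6! / (1! × 5!) = 6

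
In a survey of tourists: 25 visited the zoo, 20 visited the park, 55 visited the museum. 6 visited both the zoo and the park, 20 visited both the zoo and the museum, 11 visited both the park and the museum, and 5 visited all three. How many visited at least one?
|A∪B∪C| = 25+20+55-6-20-11+5 = 68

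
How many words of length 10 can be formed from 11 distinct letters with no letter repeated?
P(11,10) = 11!/(11-10)! = 39916800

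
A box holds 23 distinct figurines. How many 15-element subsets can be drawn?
C(23,15) = 23!/(15!×8!) = 490314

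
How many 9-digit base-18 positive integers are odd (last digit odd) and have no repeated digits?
Last∈{1,3,5,7,9,11,13,15,17}. Last=0: 0. Last nonzero: 9×16×P(16,7) = 8302694400. Total = 8302694400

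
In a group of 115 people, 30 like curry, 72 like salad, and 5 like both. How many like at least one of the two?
|A∪B| = |A| + |B| - |A∩B| = 30 + 72 - 5 = 97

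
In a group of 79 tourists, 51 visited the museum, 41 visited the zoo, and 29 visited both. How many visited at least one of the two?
|A∪B| = |A| + |B| - |A∩B| = 51 + 41 - 29 = 63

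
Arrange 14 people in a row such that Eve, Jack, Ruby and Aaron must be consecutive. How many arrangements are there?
Treat the 4 as one block: (14-4+1)! × 4! = 39916800 × 24 = 958003200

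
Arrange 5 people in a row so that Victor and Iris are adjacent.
Treat as block: (5-1)! × 2! = 24 × 2 = 48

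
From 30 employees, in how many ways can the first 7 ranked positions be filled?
P(30,7) = 30!/(30-7)! = 10260432000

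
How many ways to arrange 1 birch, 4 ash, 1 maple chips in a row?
6! / (1! × 4! × 1!) = 30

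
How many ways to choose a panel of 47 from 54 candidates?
C(54,47) = 54!/(47!×7!) = 177100560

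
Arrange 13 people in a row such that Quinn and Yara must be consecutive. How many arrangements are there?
Treat the 2 as one block: (13-2+1)! × 2! = 479001600 × 2 = 958003200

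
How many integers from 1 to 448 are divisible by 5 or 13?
⌊448/5⌋ + ⌊448/13⌋ - ⌊448/65⌋ = 89 + 34 - 6 = 117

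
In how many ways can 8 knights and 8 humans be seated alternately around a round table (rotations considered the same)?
Fix one of the knights: (8-1)! ways for the remaining knights, × 8! ways for the humans = 5040 × 40320 = 203212800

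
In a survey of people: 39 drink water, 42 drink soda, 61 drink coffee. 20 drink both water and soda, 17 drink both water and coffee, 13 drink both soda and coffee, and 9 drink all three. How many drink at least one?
|A∪B∪C| = 39+42+61-20-17-13+9 = 101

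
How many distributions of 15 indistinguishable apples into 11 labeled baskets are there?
C(15+11-1, 11-1) = C(25, 10) = 3268760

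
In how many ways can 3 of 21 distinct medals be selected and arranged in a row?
P(21,3) = 21!/(21-3)! = 7980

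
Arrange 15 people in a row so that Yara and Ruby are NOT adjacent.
Total - adjacent = 15! - (15-1)!×2 = 1307674368000 - 174356582400 = 1133317785600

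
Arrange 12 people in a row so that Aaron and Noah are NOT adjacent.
Total - adjacent = 12! - (12-1)!×2 = 479001600 - 79833600 = 399168000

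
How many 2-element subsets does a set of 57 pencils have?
C(57,2) = 57!/(2!×55!) = 1596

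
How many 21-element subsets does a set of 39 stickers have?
C(39,21) = 39!/(21!×18!) = 62359143990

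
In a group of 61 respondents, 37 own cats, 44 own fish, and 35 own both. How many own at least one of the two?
|A∪B| = |A| + |B| - |A∩B| = 37 + 44 - 35 = 46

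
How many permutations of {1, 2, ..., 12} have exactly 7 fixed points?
Choose the 7 fixed points C(12,7) = 792, derange the rest: !5 = Σ_{j=0}^{5} (-1)^j·5!/j! = 120 - 120 + 60 - 20 + 5 - 1 = 44. Product = 792 × 44 = 34848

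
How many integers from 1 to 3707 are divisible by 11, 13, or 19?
⌊3707/11⌋+⌊3707/13⌋+⌊3707/19⌋ - ⌊3707/143⌋-⌊3707/209⌋-⌊3707/247⌋ + ⌊3707/2717⌋ = 337+285+195 - 25-17-15 + 1 = 761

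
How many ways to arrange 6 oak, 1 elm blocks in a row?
7! / (6! × 1!) = 7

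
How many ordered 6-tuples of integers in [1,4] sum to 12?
Coefficient of x^12 in (x + x² + ... + x^4)^6. By inclusion-exclusion on dice exceeding 4: Σ_j (-1)^j C(6,j)·C(12-1-4j, 5) = C(6,0)·C(11,5) - C(6,1)·C(7,5) = 1·462 - 6·21 = 336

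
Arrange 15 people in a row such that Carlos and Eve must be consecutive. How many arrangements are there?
Treat the 2 as one block: (15-2+1)! × 2! = 87178291200 × 2 = 174356582400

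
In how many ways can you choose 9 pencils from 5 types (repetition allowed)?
C(9+5-1, 5-1) = C(13, 4) = 715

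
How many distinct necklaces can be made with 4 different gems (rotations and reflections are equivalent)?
(4-1)!/2 = 6/2 = 3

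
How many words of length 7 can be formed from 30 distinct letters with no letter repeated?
P(30,7) = 30!/(30-7)! = 10260432000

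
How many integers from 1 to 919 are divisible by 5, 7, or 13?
⌊919/5⌋+⌊919/7⌋+⌊919/13⌋ - ⌊919/35⌋-⌊919/65⌋-⌊919/91⌋ + ⌊919/455⌋ = 183+131+70 - 26-14-10 + 2 = 336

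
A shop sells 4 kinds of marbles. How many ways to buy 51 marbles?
C(51+4-1, 4-1) = C(54, 3) = 24804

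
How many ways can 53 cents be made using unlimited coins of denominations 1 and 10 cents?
Coefficient of x^53 in 1/(1-x^1) · 1/(1-x^10). Use j coins of 10 for j = 0..⌊53/10⌋ = 5, the rest in 1s: 5 + 1 = 6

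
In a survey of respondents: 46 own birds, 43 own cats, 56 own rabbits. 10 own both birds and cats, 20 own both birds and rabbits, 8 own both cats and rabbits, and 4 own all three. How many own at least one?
|A∪B∪C| = 46+43+56-10-20-8+4 = 111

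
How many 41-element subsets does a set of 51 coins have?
C(51,41) = 51!/(41!×10!) = 12777711870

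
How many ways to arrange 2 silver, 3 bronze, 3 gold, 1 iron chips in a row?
9! / (2! × 3! × 3! × 1!) = 5040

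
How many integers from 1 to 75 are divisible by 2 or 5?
⌊75/2⌋ + ⌊75/5⌋ - ⌊75/10⌋ = 37 + 15 - 7 = 45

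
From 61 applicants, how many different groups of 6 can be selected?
C(61,6) = 61!/(6!×55!) = 55525372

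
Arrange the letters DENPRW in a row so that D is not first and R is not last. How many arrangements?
By inclusion-exclusion: 6! - 2×(6-1)! + (6-2)! = 720 - 240 + 24 = 504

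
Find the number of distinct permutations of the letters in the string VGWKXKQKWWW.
11! / (1! × 3! × 4! × 1! × 1! × 1!) = 277200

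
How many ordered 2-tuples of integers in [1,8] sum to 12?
Coefficient of x^12 in (x + x² + ... + x^8)^2. By inclusion-exclusion on dice exceeding 8: Σ_j (-1)^j C(2,j)·C(12-1-8j, 1) = C(2,0)·C(11,1) - C(2,1)·C(3,1) = 1·11 - 2·3 = 5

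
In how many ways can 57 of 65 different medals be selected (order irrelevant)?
C(65,57) = 65!/(57!×8!) = 5047381560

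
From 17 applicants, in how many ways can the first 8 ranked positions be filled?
P(17,8) = 17!/(17-8)! = 980179200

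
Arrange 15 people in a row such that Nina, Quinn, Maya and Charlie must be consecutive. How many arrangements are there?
Treat the 4 as one block: (15-4+1)! × 4! = 479001600 × 24 = 11496038400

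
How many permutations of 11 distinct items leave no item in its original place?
!11 = Σ_{j=0}^{11} (-1)^j·11!/j! = 39916800 - 39916800 + 19958400 - 6652800 + 1663200 - 332640 + 55440 - 7920 + 990 - 110 + 11 - 1 = 14684570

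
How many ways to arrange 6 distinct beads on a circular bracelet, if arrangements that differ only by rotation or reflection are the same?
(6-1)!/2 = 120/2 = 60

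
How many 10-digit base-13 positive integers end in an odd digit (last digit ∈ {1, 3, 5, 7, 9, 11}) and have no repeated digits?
Last∈{1,3,5,7,9,11}. Last=0: 0. Last nonzero: 6×11×P(11,8) = 439084800. Total = 439084800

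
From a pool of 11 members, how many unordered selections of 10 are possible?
C(11,10) = 11!/(10!×1!) = 11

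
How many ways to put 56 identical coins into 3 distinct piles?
C(56+3-1, 3-1) = C(58, 2) = 1653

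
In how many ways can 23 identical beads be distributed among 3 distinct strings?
C(23+3-1, 3-1) = C(25, 2) = 300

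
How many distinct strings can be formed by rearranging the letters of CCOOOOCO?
8! / (5! × 3!) = 56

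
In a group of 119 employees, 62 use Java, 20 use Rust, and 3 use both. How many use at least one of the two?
|A∪B| = |A| + |B| - |A∩B| = 62 + 20 - 3 = 79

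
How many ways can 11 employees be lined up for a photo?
11! = 39916800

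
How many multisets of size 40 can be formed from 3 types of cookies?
C(40+3-1, 3-1) = C(42, 2) = 861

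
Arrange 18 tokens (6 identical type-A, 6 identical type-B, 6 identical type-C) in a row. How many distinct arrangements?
18! / (6! × 6! × 6!) = 17153136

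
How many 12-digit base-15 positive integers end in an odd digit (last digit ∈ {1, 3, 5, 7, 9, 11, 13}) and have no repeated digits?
Last∈{1,3,5,7,9,11,13}. Last=0: 0. Last nonzero: 7×13×P(13,10) = 94443148800. Total = 94443148800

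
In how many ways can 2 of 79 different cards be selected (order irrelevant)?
C(79,2) = 79!/(2!×77!) = 3081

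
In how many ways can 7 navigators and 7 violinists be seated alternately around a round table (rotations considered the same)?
Fix one of the navigators: (7-1)! ways for the remaining navigators, × 7! ways for the violinists = 720 × 5040 = 3628800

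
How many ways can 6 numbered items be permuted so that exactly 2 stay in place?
Choose the 2 fixed points C(6,2) = 15, derange the rest: !4 = Σ_{j=0}^{4} (-1)^j·4!/j! = 24 - 24 + 12 - 4 + 1 = 9. Product = 15 × 9 = 135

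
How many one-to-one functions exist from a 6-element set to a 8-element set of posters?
P(8,6) = 8!/(8-6)! = 20160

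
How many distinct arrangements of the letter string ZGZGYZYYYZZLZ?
13! / (1! × 6! × 4! × 2!) = 180180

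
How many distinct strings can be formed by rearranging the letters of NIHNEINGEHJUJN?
14! / (1! × 1! × 2! × 2! × 2! × 2! × 4!) = 227026800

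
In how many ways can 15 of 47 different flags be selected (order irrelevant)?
C(47,15) = 47!/(15!×32!) = 751616304549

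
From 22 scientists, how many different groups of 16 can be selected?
C(22,16) = 22!/(16!×6!) = 74613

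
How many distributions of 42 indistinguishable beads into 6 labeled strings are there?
C(42+6-1, 6-1) = C(47, 5) = 1533939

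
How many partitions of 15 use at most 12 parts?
By conjugation, equals partitions of 15 into parts ≤ 12. Let r_j(i) = number of partitions of i into parts ≤ j, for i = 0..15. r_1(i) = 1 for all i; r_j(i) = r_{j-1}(i) + r_j(i-j). Rows j = 2..12: ≤2: 1 1 2 2 3 3 4 4 5 5 6 6 7 7 8 8; ≤3: 1 1 2 3 4 5 7 8 10 12 14 16 19 21 24 27; ≤4: 1 1 2 3 5 6 9 11 15 18 23 27 34 39 47 54; ≤5: 1 1 2 3 5 7 10 13 18 23 30 37 47 57 70 84; ≤6: 1 1 2 3 5 7 11 14 20 26 35 44 58 71 90 110; ≤7: 1 1 2 3 5 7 11 15 21 28 38 49 65 82 105 131; ≤8: 1 1 2 3 5 7 11 15 22 29 40 52 70 89 116 146; ≤9: 1 1 2 3 5 7 11 15 22 30 41 54 73 94 123 157; ≤10: 1 1 2 3 5 7 11 15 22 30 42 55 75 97 128 164; ≤11: 1 1 2 3 5 7 11 15 22 30 42 56 76 99 131 169; ≤12: 1 1 2 3 5 7 11 15 22 30 42 56 77 100 133 172. r_12(15) = 172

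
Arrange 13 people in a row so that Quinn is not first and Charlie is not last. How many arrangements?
By inclusion-exclusion: 13! - 2×(13-1)! + (13-2)! = 6227020800 - 958003200 + 39916800 = 5308934400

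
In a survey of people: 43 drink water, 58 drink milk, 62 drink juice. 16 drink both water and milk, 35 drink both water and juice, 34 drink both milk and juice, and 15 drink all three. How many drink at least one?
|A∪B∪C| = 43+58+62-16-35-34+15 = 93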